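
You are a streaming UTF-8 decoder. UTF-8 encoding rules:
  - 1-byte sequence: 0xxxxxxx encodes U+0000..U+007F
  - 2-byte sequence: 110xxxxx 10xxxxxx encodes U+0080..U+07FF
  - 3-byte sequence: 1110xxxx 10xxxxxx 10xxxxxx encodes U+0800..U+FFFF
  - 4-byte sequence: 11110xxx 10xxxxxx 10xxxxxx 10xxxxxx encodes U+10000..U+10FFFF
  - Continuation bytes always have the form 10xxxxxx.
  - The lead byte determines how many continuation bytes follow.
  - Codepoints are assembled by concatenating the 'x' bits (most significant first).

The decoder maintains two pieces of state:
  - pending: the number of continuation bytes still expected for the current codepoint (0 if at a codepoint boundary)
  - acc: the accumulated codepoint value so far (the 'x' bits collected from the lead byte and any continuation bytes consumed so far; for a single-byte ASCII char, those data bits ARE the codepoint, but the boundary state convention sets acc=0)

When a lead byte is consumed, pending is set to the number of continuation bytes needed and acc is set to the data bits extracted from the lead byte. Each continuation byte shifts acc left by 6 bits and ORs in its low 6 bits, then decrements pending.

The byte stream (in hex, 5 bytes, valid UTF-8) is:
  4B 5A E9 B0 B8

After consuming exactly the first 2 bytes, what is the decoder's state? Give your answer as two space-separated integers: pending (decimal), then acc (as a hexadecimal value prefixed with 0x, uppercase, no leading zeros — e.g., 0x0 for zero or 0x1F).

Answer: 0 0x0

Derivation:
Byte[0]=4B: 1-byte. pending=0, acc=0x0
Byte[1]=5A: 1-byte. pending=0, acc=0x0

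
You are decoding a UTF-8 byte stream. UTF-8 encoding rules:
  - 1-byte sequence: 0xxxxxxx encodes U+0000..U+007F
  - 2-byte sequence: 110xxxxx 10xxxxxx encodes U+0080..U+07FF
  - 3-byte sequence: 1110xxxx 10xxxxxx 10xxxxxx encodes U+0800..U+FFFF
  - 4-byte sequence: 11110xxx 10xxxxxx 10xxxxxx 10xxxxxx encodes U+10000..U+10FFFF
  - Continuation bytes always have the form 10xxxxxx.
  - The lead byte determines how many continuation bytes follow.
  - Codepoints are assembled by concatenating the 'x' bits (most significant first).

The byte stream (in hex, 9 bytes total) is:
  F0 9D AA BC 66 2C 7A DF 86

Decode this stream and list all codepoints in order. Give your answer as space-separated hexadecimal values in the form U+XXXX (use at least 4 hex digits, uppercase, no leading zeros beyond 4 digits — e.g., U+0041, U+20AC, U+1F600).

Byte[0]=F0: 4-byte lead, need 3 cont bytes. acc=0x0
Byte[1]=9D: continuation. acc=(acc<<6)|0x1D=0x1D
Byte[2]=AA: continuation. acc=(acc<<6)|0x2A=0x76A
Byte[3]=BC: continuation. acc=(acc<<6)|0x3C=0x1DABC
Completed: cp=U+1DABC (starts at byte 0)
Byte[4]=66: 1-byte ASCII. cp=U+0066
Byte[5]=2C: 1-byte ASCII. cp=U+002C
Byte[6]=7A: 1-byte ASCII. cp=U+007A
Byte[7]=DF: 2-byte lead, need 1 cont bytes. acc=0x1F
Byte[8]=86: continuation. acc=(acc<<6)|0x06=0x7C6
Completed: cp=U+07C6 (starts at byte 7)

Answer: U+1DABC U+0066 U+002C U+007A U+07C6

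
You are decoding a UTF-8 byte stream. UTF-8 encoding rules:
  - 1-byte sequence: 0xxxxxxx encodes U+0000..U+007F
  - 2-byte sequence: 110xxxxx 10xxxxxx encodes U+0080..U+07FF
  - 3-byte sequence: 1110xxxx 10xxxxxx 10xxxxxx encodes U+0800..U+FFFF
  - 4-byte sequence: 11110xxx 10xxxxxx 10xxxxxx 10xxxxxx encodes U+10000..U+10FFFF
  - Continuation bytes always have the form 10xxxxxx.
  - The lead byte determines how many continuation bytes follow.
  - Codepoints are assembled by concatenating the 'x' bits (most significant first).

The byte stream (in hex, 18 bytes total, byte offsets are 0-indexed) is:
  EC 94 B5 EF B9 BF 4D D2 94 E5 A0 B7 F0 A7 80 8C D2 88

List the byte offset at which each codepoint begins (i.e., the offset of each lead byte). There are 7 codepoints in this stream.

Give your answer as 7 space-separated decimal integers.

Byte[0]=EC: 3-byte lead, need 2 cont bytes. acc=0xC
Byte[1]=94: continuation. acc=(acc<<6)|0x14=0x314
Byte[2]=B5: continuation. acc=(acc<<6)|0x35=0xC535
Completed: cp=U+C535 (starts at byte 0)
Byte[3]=EF: 3-byte lead, need 2 cont bytes. acc=0xF
Byte[4]=B9: continuation. acc=(acc<<6)|0x39=0x3F9
Byte[5]=BF: continuation. acc=(acc<<6)|0x3F=0xFE7F
Completed: cp=U+FE7F (starts at byte 3)
Byte[6]=4D: 1-byte ASCII. cp=U+004D
Byte[7]=D2: 2-byte lead, need 1 cont bytes. acc=0x12
Byte[8]=94: continuation. acc=(acc<<6)|0x14=0x494
Completed: cp=U+0494 (starts at byte 7)
Byte[9]=E5: 3-byte lead, need 2 cont bytes. acc=0x5
Byte[10]=A0: continuation. acc=(acc<<6)|0x20=0x160
Byte[11]=B7: continuation. acc=(acc<<6)|0x37=0x5837
Completed: cp=U+5837 (starts at byte 9)
Byte[12]=F0: 4-byte lead, need 3 cont bytes. acc=0x0
Byte[13]=A7: continuation. acc=(acc<<6)|0x27=0x27
Byte[14]=80: continuation. acc=(acc<<6)|0x00=0x9C0
Byte[15]=8C: continuation. acc=(acc<<6)|0x0C=0x2700C
Completed: cp=U+2700C (starts at byte 12)
Byte[16]=D2: 2-byte lead, need 1 cont bytes. acc=0x12
Byte[17]=88: continuation. acc=(acc<<6)|0x08=0x488
Completed: cp=U+0488 (starts at byte 16)

Answer: 0 3 6 7 9 12 16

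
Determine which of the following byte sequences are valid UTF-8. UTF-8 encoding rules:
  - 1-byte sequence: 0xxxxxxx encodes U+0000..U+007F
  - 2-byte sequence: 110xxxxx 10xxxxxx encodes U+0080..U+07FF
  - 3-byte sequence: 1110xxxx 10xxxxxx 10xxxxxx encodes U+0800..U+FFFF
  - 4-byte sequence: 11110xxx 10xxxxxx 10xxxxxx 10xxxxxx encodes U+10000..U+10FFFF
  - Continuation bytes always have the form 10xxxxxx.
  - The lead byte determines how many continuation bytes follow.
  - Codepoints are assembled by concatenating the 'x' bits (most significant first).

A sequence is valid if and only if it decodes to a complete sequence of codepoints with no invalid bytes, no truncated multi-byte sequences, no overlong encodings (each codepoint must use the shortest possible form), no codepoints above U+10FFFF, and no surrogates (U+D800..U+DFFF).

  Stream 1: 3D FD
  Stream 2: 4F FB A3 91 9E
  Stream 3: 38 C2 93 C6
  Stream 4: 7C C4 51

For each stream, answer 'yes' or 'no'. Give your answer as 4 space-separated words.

Stream 1: error at byte offset 1. INVALID
Stream 2: error at byte offset 1. INVALID
Stream 3: error at byte offset 4. INVALID
Stream 4: error at byte offset 2. INVALID

Answer: no no no no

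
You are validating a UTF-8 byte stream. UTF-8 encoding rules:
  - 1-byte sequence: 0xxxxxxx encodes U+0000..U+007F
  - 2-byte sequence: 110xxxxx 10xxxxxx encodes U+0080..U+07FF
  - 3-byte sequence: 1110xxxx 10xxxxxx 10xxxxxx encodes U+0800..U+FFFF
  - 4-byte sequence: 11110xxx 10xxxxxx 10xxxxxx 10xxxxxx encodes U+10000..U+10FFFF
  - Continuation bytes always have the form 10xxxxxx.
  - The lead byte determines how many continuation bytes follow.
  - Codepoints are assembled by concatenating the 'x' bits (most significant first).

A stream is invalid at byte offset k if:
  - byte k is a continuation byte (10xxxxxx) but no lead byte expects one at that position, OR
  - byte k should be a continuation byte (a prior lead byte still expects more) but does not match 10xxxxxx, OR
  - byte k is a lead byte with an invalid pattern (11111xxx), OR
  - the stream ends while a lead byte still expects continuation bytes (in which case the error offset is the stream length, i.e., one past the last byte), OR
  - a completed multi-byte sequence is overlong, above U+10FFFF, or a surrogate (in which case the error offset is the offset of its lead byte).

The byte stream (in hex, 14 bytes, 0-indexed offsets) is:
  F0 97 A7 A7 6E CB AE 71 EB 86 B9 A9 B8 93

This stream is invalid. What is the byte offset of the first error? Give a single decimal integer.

Byte[0]=F0: 4-byte lead, need 3 cont bytes. acc=0x0
Byte[1]=97: continuation. acc=(acc<<6)|0x17=0x17
Byte[2]=A7: continuation. acc=(acc<<6)|0x27=0x5E7
Byte[3]=A7: continuation. acc=(acc<<6)|0x27=0x179E7
Completed: cp=U+179E7 (starts at byte 0)
Byte[4]=6E: 1-byte ASCII. cp=U+006E
Byte[5]=CB: 2-byte lead, need 1 cont bytes. acc=0xB
Byte[6]=AE: continuation. acc=(acc<<6)|0x2E=0x2EE
Completed: cp=U+02EE (starts at byte 5)
Byte[7]=71: 1-byte ASCII. cp=U+0071
Byte[8]=EB: 3-byte lead, need 2 cont bytes. acc=0xB
Byte[9]=86: continuation. acc=(acc<<6)|0x06=0x2C6
Byte[10]=B9: continuation. acc=(acc<<6)|0x39=0xB1B9
Completed: cp=U+B1B9 (starts at byte 8)
Byte[11]=A9: INVALID lead byte (not 0xxx/110x/1110/11110)

Answer: 11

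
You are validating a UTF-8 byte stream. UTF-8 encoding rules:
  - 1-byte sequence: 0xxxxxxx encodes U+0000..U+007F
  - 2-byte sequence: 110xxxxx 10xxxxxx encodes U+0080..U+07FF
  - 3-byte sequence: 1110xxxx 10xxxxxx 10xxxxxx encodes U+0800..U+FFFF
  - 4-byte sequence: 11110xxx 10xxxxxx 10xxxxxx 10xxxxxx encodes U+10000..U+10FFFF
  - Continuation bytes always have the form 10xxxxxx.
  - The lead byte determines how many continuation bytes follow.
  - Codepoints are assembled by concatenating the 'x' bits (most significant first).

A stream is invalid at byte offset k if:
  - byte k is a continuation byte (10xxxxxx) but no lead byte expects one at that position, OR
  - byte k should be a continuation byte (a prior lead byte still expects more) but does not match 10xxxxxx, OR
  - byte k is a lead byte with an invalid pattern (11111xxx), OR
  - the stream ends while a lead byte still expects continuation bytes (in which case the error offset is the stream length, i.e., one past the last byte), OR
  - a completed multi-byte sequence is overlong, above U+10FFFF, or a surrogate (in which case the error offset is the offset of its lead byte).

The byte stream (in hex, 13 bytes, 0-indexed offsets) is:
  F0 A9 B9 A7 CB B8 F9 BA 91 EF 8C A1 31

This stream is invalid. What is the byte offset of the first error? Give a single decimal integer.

Byte[0]=F0: 4-byte lead, need 3 cont bytes. acc=0x0
Byte[1]=A9: continuation. acc=(acc<<6)|0x29=0x29
Byte[2]=B9: continuation. acc=(acc<<6)|0x39=0xA79
Byte[3]=A7: continuation. acc=(acc<<6)|0x27=0x29E67
Completed: cp=U+29E67 (starts at byte 0)
Byte[4]=CB: 2-byte lead, need 1 cont bytes. acc=0xB
Byte[5]=B8: continuation. acc=(acc<<6)|0x38=0x2F8
Completed: cp=U+02F8 (starts at byte 4)
Byte[6]=F9: INVALID lead byte (not 0xxx/110x/1110/11110)

Answer: 6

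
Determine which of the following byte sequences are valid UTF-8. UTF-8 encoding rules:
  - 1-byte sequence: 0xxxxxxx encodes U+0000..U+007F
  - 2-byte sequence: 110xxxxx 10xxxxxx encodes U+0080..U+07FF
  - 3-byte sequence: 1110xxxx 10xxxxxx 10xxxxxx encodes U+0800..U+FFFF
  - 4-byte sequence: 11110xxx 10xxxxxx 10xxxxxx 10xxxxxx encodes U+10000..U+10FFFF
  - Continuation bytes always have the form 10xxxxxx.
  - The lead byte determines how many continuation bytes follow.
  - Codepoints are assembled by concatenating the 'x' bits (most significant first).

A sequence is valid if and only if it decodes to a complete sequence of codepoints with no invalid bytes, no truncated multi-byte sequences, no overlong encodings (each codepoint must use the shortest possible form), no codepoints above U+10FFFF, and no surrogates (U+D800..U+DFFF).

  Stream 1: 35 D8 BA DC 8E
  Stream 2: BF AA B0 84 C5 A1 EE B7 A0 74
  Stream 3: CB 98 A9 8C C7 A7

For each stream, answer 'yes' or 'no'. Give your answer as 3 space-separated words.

Stream 1: decodes cleanly. VALID
Stream 2: error at byte offset 0. INVALID
Stream 3: error at byte offset 2. INVALID

Answer: yes no no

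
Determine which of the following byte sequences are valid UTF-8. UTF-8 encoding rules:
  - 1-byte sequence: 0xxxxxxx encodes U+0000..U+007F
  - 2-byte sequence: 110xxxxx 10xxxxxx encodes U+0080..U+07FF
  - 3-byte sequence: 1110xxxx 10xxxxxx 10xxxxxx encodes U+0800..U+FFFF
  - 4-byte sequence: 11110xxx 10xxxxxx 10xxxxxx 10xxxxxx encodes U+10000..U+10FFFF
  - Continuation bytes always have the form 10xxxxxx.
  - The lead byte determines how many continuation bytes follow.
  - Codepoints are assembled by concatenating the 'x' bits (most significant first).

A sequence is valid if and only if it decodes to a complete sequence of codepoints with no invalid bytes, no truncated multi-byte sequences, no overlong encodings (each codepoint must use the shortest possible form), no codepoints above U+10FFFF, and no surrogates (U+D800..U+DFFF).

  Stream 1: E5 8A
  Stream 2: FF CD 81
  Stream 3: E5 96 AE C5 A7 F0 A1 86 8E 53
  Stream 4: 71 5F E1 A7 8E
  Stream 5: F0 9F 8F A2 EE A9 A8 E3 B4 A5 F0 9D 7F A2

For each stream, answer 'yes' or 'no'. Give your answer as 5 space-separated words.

Answer: no no yes yes no

Derivation:
Stream 1: error at byte offset 2. INVALID
Stream 2: error at byte offset 0. INVALID
Stream 3: decodes cleanly. VALID
Stream 4: decodes cleanly. VALID
Stream 5: error at byte offset 12. INVALID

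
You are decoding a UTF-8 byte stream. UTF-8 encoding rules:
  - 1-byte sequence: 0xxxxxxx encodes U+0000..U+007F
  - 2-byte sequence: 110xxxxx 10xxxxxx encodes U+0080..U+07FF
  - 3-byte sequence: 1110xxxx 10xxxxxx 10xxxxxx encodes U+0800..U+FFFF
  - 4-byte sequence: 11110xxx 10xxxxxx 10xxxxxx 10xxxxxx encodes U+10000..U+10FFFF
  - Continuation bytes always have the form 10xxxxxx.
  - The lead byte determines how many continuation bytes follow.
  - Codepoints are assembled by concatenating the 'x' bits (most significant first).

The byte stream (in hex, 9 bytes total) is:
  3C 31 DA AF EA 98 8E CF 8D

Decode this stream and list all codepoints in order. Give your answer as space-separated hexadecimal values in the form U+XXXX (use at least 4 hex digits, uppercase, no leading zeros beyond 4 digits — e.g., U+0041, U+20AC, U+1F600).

Answer: U+003C U+0031 U+06AF U+A60E U+03CD

Derivation:
Byte[0]=3C: 1-byte ASCII. cp=U+003C
Byte[1]=31: 1-byte ASCII. cp=U+0031
Byte[2]=DA: 2-byte lead, need 1 cont bytes. acc=0x1A
Byte[3]=AF: continuation. acc=(acc<<6)|0x2F=0x6AF
Completed: cp=U+06AF (starts at byte 2)
Byte[4]=EA: 3-byte lead, need 2 cont bytes. acc=0xA
Byte[5]=98: continuation. acc=(acc<<6)|0x18=0x298
Byte[6]=8E: continuation. acc=(acc<<6)|0x0E=0xA60E
Completed: cp=U+A60E (starts at byte 4)
Byte[7]=CF: 2-byte lead, need 1 cont bytes. acc=0xF
Byte[8]=8D: continuation. acc=(acc<<6)|0x0D=0x3CD
Completed: cp=U+03CD (starts at byte 7)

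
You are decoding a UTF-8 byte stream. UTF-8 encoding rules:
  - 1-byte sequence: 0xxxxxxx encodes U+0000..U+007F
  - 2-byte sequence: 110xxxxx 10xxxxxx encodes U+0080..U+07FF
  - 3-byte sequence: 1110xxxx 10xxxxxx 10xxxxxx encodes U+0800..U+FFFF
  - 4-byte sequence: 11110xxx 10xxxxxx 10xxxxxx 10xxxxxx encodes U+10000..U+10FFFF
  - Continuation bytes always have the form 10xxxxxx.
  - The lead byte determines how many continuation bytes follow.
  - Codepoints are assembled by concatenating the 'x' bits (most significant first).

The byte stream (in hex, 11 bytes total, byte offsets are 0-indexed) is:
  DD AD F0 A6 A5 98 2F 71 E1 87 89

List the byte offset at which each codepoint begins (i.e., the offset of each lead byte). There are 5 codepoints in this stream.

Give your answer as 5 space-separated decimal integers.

Answer: 0 2 6 7 8

Derivation:
Byte[0]=DD: 2-byte lead, need 1 cont bytes. acc=0x1D
Byte[1]=AD: continuation. acc=(acc<<6)|0x2D=0x76D
Completed: cp=U+076D (starts at byte 0)
Byte[2]=F0: 4-byte lead, need 3 cont bytes. acc=0x0
Byte[3]=A6: continuation. acc=(acc<<6)|0x26=0x26
Byte[4]=A5: continuation. acc=(acc<<6)|0x25=0x9A5
Byte[5]=98: continuation. acc=(acc<<6)|0x18=0x26958
Completed: cp=U+26958 (starts at byte 2)
Byte[6]=2F: 1-byte ASCII. cp=U+002F
Byte[7]=71: 1-byte ASCII. cp=U+0071
Byte[8]=E1: 3-byte lead, need 2 cont bytes. acc=0x1
Byte[9]=87: continuation. acc=(acc<<6)|0x07=0x47
Byte[10]=89: continuation. acc=(acc<<6)|0x09=0x11C9
Completed: cp=U+11C9 (starts at byte 8)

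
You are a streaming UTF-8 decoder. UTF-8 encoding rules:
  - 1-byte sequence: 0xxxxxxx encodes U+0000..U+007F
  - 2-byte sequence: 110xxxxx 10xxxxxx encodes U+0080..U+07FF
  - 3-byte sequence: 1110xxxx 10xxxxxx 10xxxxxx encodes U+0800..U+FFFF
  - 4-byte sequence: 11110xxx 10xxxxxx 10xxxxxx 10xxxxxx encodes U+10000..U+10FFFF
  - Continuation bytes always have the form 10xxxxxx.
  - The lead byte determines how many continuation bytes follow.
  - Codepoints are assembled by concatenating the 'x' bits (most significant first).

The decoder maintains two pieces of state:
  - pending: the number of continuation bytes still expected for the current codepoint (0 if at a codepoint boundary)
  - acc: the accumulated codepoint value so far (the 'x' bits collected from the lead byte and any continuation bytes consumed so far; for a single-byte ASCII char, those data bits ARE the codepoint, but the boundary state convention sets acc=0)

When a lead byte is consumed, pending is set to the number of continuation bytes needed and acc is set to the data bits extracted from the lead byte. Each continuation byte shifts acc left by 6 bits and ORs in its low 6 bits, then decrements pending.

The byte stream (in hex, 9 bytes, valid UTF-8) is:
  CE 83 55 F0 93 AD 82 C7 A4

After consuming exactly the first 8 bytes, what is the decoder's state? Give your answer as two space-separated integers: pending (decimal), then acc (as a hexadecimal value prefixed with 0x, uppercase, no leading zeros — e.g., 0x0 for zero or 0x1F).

Answer: 1 0x7

Derivation:
Byte[0]=CE: 2-byte lead. pending=1, acc=0xE
Byte[1]=83: continuation. acc=(acc<<6)|0x03=0x383, pending=0
Byte[2]=55: 1-byte. pending=0, acc=0x0
Byte[3]=F0: 4-byte lead. pending=3, acc=0x0
Byte[4]=93: continuation. acc=(acc<<6)|0x13=0x13, pending=2
Byte[5]=AD: continuation. acc=(acc<<6)|0x2D=0x4ED, pending=1
Byte[6]=82: continuation. acc=(acc<<6)|0x02=0x13B42, pending=0
Byte[7]=C7: 2-byte lead. pending=1, acc=0x7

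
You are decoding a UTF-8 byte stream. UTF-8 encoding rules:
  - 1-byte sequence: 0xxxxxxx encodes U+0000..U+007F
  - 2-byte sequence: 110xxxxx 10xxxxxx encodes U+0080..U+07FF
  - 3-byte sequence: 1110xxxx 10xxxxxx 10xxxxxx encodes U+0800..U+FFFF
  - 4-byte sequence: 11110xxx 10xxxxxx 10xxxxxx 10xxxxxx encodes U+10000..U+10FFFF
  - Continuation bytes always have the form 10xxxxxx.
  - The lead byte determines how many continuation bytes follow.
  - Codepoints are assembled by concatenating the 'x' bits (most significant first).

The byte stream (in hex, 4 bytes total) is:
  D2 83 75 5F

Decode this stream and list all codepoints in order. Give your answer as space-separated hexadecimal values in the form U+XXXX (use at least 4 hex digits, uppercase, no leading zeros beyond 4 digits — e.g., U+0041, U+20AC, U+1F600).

Answer: U+0483 U+0075 U+005F

Derivation:
Byte[0]=D2: 2-byte lead, need 1 cont bytes. acc=0x12
Byte[1]=83: continuation. acc=(acc<<6)|0x03=0x483
Completed: cp=U+0483 (starts at byte 0)
Byte[2]=75: 1-byte ASCII. cp=U+0075
Byte[3]=5F: 1-byte ASCII. cp=U+005F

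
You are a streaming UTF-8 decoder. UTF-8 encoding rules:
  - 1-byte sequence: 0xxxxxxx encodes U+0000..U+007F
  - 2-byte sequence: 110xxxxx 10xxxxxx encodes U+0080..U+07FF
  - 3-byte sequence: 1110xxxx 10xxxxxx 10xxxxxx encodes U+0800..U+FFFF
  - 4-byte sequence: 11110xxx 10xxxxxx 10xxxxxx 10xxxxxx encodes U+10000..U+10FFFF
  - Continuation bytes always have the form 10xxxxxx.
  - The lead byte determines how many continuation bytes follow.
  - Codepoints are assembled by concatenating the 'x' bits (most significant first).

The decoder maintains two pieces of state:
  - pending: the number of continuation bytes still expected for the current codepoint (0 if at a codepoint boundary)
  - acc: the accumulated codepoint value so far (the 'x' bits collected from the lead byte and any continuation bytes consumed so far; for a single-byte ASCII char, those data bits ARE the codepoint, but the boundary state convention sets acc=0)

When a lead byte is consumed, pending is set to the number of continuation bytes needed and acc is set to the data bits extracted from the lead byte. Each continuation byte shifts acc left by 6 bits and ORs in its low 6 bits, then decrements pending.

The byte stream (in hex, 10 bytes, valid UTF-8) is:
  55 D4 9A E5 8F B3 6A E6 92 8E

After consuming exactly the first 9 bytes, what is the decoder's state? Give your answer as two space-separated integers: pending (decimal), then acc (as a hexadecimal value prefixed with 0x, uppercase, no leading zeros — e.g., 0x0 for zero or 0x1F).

Byte[0]=55: 1-byte. pending=0, acc=0x0
Byte[1]=D4: 2-byte lead. pending=1, acc=0x14
Byte[2]=9A: continuation. acc=(acc<<6)|0x1A=0x51A, pending=0
Byte[3]=E5: 3-byte lead. pending=2, acc=0x5
Byte[4]=8F: continuation. acc=(acc<<6)|0x0F=0x14F, pending=1
Byte[5]=B3: continuation. acc=(acc<<6)|0x33=0x53F3, pending=0
Byte[6]=6A: 1-byte. pending=0, acc=0x0
Byte[7]=E6: 3-byte lead. pending=2, acc=0x6
Byte[8]=92: continuation. acc=(acc<<6)|0x12=0x192, pending=1

Answer: 1 0x192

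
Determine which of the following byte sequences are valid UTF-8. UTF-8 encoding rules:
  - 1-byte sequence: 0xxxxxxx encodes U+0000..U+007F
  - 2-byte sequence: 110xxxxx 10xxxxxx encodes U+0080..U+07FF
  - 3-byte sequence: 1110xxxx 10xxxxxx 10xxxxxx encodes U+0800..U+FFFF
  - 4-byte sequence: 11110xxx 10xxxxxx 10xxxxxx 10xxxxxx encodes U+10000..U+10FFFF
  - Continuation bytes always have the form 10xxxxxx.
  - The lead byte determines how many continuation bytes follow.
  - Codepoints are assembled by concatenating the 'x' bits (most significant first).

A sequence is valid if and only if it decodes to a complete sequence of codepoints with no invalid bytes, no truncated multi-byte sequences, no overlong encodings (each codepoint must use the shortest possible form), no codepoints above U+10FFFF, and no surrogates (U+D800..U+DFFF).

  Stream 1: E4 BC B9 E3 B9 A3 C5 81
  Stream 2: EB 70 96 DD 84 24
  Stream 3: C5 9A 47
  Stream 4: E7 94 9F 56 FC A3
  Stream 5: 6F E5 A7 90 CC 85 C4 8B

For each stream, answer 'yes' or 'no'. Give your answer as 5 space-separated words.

Answer: yes no yes no yes

Derivation:
Stream 1: decodes cleanly. VALID
Stream 2: error at byte offset 1. INVALID
Stream 3: decodes cleanly. VALID
Stream 4: error at byte offset 4. INVALID
Stream 5: decodes cleanly. VALID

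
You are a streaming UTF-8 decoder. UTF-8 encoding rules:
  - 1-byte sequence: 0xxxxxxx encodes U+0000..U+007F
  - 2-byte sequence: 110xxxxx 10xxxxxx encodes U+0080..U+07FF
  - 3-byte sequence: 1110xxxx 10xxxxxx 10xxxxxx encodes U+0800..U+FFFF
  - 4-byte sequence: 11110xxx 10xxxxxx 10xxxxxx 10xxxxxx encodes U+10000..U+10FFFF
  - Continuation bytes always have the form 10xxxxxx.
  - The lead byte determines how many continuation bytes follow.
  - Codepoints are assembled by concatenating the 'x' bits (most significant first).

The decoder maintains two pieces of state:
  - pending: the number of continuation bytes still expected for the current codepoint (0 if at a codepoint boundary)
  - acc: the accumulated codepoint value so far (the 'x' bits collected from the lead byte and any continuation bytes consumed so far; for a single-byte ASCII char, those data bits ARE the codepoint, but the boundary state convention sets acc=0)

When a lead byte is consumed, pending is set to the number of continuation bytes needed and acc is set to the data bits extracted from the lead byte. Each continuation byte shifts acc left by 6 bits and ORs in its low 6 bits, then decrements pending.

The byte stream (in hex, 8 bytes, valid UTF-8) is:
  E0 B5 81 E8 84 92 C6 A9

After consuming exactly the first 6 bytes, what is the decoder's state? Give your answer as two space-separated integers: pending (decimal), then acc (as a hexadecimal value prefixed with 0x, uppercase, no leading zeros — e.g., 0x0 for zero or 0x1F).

Byte[0]=E0: 3-byte lead. pending=2, acc=0x0
Byte[1]=B5: continuation. acc=(acc<<6)|0x35=0x35, pending=1
Byte[2]=81: continuation. acc=(acc<<6)|0x01=0xD41, pending=0
Byte[3]=E8: 3-byte lead. pending=2, acc=0x8
Byte[4]=84: continuation. acc=(acc<<6)|0x04=0x204, pending=1
Byte[5]=92: continuation. acc=(acc<<6)|0x12=0x8112, pending=0

Answer: 0 0x8112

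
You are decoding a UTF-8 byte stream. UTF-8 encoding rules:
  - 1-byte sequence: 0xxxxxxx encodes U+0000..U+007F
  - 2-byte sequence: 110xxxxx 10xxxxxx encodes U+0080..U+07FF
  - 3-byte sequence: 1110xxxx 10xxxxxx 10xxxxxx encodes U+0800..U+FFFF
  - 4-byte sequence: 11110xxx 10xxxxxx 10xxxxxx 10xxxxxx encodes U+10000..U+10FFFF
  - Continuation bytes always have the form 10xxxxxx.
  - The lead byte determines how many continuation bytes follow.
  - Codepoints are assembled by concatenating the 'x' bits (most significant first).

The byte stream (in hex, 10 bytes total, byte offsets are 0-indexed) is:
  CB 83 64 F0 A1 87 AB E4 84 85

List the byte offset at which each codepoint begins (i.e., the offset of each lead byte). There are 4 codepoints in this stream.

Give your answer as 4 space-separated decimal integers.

Byte[0]=CB: 2-byte lead, need 1 cont bytes. acc=0xB
Byte[1]=83: continuation. acc=(acc<<6)|0x03=0x2C3
Completed: cp=U+02C3 (starts at byte 0)
Byte[2]=64: 1-byte ASCII. cp=U+0064
Byte[3]=F0: 4-byte lead, need 3 cont bytes. acc=0x0
Byte[4]=A1: continuation. acc=(acc<<6)|0x21=0x21
Byte[5]=87: continuation. acc=(acc<<6)|0x07=0x847
Byte[6]=AB: continuation. acc=(acc<<6)|0x2B=0x211EB
Completed: cp=U+211EB (starts at byte 3)
Byte[7]=E4: 3-byte lead, need 2 cont bytes. acc=0x4
Byte[8]=84: continuation. acc=(acc<<6)|0x04=0x104
Byte[9]=85: continuation. acc=(acc<<6)|0x05=0x4105
Completed: cp=U+4105 (starts at byte 7)

Answer: 0 2 3 7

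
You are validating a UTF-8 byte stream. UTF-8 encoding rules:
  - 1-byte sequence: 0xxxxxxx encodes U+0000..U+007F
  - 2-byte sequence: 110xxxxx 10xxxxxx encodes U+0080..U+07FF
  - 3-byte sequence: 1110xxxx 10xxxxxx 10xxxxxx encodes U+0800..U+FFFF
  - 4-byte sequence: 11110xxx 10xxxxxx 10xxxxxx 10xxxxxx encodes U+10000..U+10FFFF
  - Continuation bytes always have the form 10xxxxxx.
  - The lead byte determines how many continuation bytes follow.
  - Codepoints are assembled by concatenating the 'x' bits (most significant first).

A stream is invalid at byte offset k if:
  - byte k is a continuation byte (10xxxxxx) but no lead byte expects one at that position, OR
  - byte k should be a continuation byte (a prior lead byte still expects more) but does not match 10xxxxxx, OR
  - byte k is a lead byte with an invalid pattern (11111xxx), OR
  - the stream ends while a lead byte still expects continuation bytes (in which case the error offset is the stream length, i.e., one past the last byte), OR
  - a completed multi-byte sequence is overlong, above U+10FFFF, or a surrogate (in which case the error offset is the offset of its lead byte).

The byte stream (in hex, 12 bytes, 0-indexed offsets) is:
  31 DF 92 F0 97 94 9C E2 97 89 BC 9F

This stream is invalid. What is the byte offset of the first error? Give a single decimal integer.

Byte[0]=31: 1-byte ASCII. cp=U+0031
Byte[1]=DF: 2-byte lead, need 1 cont bytes. acc=0x1F
Byte[2]=92: continuation. acc=(acc<<6)|0x12=0x7D2
Completed: cp=U+07D2 (starts at byte 1)
Byte[3]=F0: 4-byte lead, need 3 cont bytes. acc=0x0
Byte[4]=97: continuation. acc=(acc<<6)|0x17=0x17
Byte[5]=94: continuation. acc=(acc<<6)|0x14=0x5D4
Byte[6]=9C: continuation. acc=(acc<<6)|0x1C=0x1751C
Completed: cp=U+1751C (starts at byte 3)
Byte[7]=E2: 3-byte lead, need 2 cont bytes. acc=0x2
Byte[8]=97: continuation. acc=(acc<<6)|0x17=0x97
Byte[9]=89: continuation. acc=(acc<<6)|0x09=0x25C9
Completed: cp=U+25C9 (starts at byte 7)
Byte[10]=BC: INVALID lead byte (not 0xxx/110x/1110/11110)

Answer: 10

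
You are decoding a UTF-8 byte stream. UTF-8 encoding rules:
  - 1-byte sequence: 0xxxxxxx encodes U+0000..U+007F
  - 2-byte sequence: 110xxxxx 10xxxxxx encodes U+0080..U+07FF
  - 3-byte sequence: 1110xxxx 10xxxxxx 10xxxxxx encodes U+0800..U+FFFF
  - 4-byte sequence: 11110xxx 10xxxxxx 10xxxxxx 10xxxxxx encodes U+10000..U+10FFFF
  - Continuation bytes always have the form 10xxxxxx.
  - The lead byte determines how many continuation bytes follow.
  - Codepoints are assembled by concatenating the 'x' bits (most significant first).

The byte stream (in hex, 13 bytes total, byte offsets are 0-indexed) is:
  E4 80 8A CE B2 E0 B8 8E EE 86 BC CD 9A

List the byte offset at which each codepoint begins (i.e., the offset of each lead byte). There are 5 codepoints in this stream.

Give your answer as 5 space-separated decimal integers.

Answer: 0 3 5 8 11

Derivation:
Byte[0]=E4: 3-byte lead, need 2 cont bytes. acc=0x4
Byte[1]=80: continuation. acc=(acc<<6)|0x00=0x100
Byte[2]=8A: continuation. acc=(acc<<6)|0x0A=0x400A
Completed: cp=U+400A (starts at byte 0)
Byte[3]=CE: 2-byte lead, need 1 cont bytes. acc=0xE
Byte[4]=B2: continuation. acc=(acc<<6)|0x32=0x3B2
Completed: cp=U+03B2 (starts at byte 3)
Byte[5]=E0: 3-byte lead, need 2 cont bytes. acc=0x0
Byte[6]=B8: continuation. acc=(acc<<6)|0x38=0x38
Byte[7]=8E: continuation. acc=(acc<<6)|0x0E=0xE0E
Completed: cp=U+0E0E (starts at byte 5)
Byte[8]=EE: 3-byte lead, need 2 cont bytes. acc=0xE
Byte[9]=86: continuation. acc=(acc<<6)|0x06=0x386
Byte[10]=BC: continuation. acc=(acc<<6)|0x3C=0xE1BC
Completed: cp=U+E1BC (starts at byte 8)
Byte[11]=CD: 2-byte lead, need 1 cont bytes. acc=0xD
Byte[12]=9A: continuation. acc=(acc<<6)|0x1A=0x35A
Completed: cp=U+035A (starts at byte 11)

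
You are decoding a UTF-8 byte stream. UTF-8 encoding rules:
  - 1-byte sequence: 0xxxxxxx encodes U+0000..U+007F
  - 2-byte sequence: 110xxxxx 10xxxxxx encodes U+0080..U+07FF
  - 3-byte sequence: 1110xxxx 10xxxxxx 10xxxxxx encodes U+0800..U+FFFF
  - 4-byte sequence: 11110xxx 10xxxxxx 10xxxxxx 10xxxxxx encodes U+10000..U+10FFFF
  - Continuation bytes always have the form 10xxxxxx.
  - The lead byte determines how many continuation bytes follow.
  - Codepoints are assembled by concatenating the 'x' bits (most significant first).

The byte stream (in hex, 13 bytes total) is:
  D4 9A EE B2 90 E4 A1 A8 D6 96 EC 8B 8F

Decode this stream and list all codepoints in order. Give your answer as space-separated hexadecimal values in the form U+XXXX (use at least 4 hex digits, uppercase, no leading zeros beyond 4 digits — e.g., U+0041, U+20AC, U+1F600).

Answer: U+051A U+EC90 U+4868 U+0596 U+C2CF

Derivation:
Byte[0]=D4: 2-byte lead, need 1 cont bytes. acc=0x14
Byte[1]=9A: continuation. acc=(acc<<6)|0x1A=0x51A
Completed: cp=U+051A (starts at byte 0)
Byte[2]=EE: 3-byte lead, need 2 cont bytes. acc=0xE
Byte[3]=B2: continuation. acc=(acc<<6)|0x32=0x3B2
Byte[4]=90: continuation. acc=(acc<<6)|0x10=0xEC90
Completed: cp=U+EC90 (starts at byte 2)
Byte[5]=E4: 3-byte lead, need 2 cont bytes. acc=0x4
Byte[6]=A1: continuation. acc=(acc<<6)|0x21=0x121
Byte[7]=A8: continuation. acc=(acc<<6)|0x28=0x4868
Completed: cp=U+4868 (starts at byte 5)
Byte[8]=D6: 2-byte lead, need 1 cont bytes. acc=0x16
Byte[9]=96: continuation. acc=(acc<<6)|0x16=0x596
Completed: cp=U+0596 (starts at byte 8)
Byte[10]=EC: 3-byte lead, need 2 cont bytes. acc=0xC
Byte[11]=8B: continuation. acc=(acc<<6)|0x0B=0x30B
Byte[12]=8F: continuation. acc=(acc<<6)|0x0F=0xC2CF
Completed: cp=U+C2CF (starts at byte 10)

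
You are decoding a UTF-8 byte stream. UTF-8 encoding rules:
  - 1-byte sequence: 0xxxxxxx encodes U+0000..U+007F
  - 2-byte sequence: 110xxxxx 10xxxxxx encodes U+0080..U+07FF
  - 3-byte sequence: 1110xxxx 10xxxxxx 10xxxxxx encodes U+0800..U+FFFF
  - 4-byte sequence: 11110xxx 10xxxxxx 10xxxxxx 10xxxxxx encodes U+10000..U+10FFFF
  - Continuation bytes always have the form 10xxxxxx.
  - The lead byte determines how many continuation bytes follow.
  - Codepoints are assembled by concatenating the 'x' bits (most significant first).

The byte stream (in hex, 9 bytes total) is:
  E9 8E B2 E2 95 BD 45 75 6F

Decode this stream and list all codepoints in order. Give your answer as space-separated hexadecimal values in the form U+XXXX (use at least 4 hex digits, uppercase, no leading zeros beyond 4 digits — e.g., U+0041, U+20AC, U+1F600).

Byte[0]=E9: 3-byte lead, need 2 cont bytes. acc=0x9
Byte[1]=8E: continuation. acc=(acc<<6)|0x0E=0x24E
Byte[2]=B2: continuation. acc=(acc<<6)|0x32=0x93B2
Completed: cp=U+93B2 (starts at byte 0)
Byte[3]=E2: 3-byte lead, need 2 cont bytes. acc=0x2
Byte[4]=95: continuation. acc=(acc<<6)|0x15=0x95
Byte[5]=BD: continuation. acc=(acc<<6)|0x3D=0x257D
Completed: cp=U+257D (starts at byte 3)
Byte[6]=45: 1-byte ASCII. cp=U+0045
Byte[7]=75: 1-byte ASCII. cp=U+0075
Byte[8]=6F: 1-byte ASCII. cp=U+006F

Answer: U+93B2 U+257D U+0045 U+0075 U+006F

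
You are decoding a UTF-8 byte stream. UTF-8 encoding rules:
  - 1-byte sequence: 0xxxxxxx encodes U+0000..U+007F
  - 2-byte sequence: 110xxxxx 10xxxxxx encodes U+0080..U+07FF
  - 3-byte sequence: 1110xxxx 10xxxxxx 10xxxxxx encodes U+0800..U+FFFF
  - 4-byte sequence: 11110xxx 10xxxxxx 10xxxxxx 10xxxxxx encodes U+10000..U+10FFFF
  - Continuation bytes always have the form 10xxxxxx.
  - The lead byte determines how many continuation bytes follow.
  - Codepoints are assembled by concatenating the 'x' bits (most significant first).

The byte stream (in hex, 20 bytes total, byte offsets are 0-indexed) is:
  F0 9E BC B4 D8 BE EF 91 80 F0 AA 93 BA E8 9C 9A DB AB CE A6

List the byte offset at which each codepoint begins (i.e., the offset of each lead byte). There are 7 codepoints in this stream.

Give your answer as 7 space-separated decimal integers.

Answer: 0 4 6 9 13 16 18

Derivation:
Byte[0]=F0: 4-byte lead, need 3 cont bytes. acc=0x0
Byte[1]=9E: continuation. acc=(acc<<6)|0x1E=0x1E
Byte[2]=BC: continuation. acc=(acc<<6)|0x3C=0x7BC
Byte[3]=B4: continuation. acc=(acc<<6)|0x34=0x1EF34
Completed: cp=U+1EF34 (starts at byte 0)
Byte[4]=D8: 2-byte lead, need 1 cont bytes. acc=0x18
Byte[5]=BE: continuation. acc=(acc<<6)|0x3E=0x63E
Completed: cp=U+063E (starts at byte 4)
Byte[6]=EF: 3-byte lead, need 2 cont bytes. acc=0xF
Byte[7]=91: continuation. acc=(acc<<6)|0x11=0x3D1
Byte[8]=80: continuation. acc=(acc<<6)|0x00=0xF440
Completed: cp=U+F440 (starts at byte 6)
Byte[9]=F0: 4-byte lead, need 3 cont bytes. acc=0x0
Byte[10]=AA: continuation. acc=(acc<<6)|0x2A=0x2A
Byte[11]=93: continuation. acc=(acc<<6)|0x13=0xA93
Byte[12]=BA: continuation. acc=(acc<<6)|0x3A=0x2A4FA
Completed: cp=U+2A4FA (starts at byte 9)
Byte[13]=E8: 3-byte lead, need 2 cont bytes. acc=0x8
Byte[14]=9C: continuation. acc=(acc<<6)|0x1C=0x21C
Byte[15]=9A: continuation. acc=(acc<<6)|0x1A=0x871A
Completed: cp=U+871A (starts at byte 13)
Byte[16]=DB: 2-byte lead, need 1 cont bytes. acc=0x1B
Byte[17]=AB: continuation. acc=(acc<<6)|0x2B=0x6EB
Completed: cp=U+06EB (starts at byte 16)
Byte[18]=CE: 2-byte lead, need 1 cont bytes. acc=0xE
Byte[19]=A6: continuation. acc=(acc<<6)|0x26=0x3A6
Completed: cp=U+03A6 (starts at byte 18)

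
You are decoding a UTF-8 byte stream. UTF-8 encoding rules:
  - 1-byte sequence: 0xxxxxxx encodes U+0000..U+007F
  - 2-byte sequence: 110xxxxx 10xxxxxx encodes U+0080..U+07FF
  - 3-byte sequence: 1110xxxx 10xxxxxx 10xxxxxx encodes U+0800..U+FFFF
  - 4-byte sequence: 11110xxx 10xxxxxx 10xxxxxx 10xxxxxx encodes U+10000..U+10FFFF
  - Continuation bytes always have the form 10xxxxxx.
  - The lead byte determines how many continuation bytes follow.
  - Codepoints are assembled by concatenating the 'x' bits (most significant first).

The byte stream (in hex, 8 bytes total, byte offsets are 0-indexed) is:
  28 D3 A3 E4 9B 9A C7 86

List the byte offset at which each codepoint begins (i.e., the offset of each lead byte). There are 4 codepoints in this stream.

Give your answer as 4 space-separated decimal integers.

Answer: 0 1 3 6

Derivation:
Byte[0]=28: 1-byte ASCII. cp=U+0028
Byte[1]=D3: 2-byte lead, need 1 cont bytes. acc=0x13
Byte[2]=A3: continuation. acc=(acc<<6)|0x23=0x4E3
Completed: cp=U+04E3 (starts at byte 1)
Byte[3]=E4: 3-byte lead, need 2 cont bytes. acc=0x4
Byte[4]=9B: continuation. acc=(acc<<6)|0x1B=0x11B
Byte[5]=9A: continuation. acc=(acc<<6)|0x1A=0x46DA
Completed: cp=U+46DA (starts at byte 3)
Byte[6]=C7: 2-byte lead, need 1 cont bytes. acc=0x7
Byte[7]=86: continuation. acc=(acc<<6)|0x06=0x1C6
Completed: cp=U+01C6 (starts at byte 6)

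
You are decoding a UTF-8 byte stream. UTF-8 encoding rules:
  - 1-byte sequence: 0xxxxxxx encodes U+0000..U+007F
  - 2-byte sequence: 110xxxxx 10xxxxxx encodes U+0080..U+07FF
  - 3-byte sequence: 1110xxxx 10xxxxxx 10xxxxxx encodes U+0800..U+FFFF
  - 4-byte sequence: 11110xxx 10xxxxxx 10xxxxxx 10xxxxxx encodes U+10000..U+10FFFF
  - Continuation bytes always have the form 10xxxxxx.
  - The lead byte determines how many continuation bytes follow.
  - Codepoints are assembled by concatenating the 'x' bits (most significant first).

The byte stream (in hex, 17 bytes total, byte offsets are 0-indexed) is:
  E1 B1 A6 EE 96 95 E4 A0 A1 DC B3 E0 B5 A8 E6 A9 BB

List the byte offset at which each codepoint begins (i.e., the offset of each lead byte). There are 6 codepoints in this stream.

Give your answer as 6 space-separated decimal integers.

Byte[0]=E1: 3-byte lead, need 2 cont bytes. acc=0x1
Byte[1]=B1: continuation. acc=(acc<<6)|0x31=0x71
Byte[2]=A6: continuation. acc=(acc<<6)|0x26=0x1C66
Completed: cp=U+1C66 (starts at byte 0)
Byte[3]=EE: 3-byte lead, need 2 cont bytes. acc=0xE
Byte[4]=96: continuation. acc=(acc<<6)|0x16=0x396
Byte[5]=95: continuation. acc=(acc<<6)|0x15=0xE595
Completed: cp=U+E595 (starts at byte 3)
Byte[6]=E4: 3-byte lead, need 2 cont bytes. acc=0x4
Byte[7]=A0: continuation. acc=(acc<<6)|0x20=0x120
Byte[8]=A1: continuation. acc=(acc<<6)|0x21=0x4821
Completed: cp=U+4821 (starts at byte 6)
Byte[9]=DC: 2-byte lead, need 1 cont bytes. acc=0x1C
Byte[10]=B3: continuation. acc=(acc<<6)|0x33=0x733
Completed: cp=U+0733 (starts at byte 9)
Byte[11]=E0: 3-byte lead, need 2 cont bytes. acc=0x0
Byte[12]=B5: continuation. acc=(acc<<6)|0x35=0x35
Byte[13]=A8: continuation. acc=(acc<<6)|0x28=0xD68
Completed: cp=U+0D68 (starts at byte 11)
Byte[14]=E6: 3-byte lead, need 2 cont bytes. acc=0x6
Byte[15]=A9: continuation. acc=(acc<<6)|0x29=0x1A9
Byte[16]=BB: continuation. acc=(acc<<6)|0x3B=0x6A7B
Completed: cp=U+6A7B (starts at byte 14)

Answer: 0 3 6 9 11 14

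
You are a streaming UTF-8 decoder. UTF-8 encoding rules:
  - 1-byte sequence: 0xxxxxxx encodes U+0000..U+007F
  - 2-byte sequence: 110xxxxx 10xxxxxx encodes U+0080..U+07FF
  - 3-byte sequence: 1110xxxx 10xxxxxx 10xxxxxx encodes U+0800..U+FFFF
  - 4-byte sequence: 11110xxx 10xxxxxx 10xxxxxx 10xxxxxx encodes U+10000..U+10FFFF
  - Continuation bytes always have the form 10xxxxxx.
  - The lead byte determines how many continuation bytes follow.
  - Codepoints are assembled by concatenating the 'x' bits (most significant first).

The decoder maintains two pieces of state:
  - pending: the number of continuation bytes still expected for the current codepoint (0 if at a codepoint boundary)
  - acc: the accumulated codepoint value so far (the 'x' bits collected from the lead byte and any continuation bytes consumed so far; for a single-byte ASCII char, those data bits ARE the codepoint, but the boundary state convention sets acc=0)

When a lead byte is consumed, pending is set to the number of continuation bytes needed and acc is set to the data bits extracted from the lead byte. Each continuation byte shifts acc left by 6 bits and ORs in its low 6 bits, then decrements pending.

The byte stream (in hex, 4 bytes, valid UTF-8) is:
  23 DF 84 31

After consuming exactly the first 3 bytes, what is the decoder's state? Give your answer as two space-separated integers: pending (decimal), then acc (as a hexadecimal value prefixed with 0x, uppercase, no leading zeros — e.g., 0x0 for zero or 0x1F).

Byte[0]=23: 1-byte. pending=0, acc=0x0
Byte[1]=DF: 2-byte lead. pending=1, acc=0x1F
Byte[2]=84: continuation. acc=(acc<<6)|0x04=0x7C4, pending=0

Answer: 0 0x7C4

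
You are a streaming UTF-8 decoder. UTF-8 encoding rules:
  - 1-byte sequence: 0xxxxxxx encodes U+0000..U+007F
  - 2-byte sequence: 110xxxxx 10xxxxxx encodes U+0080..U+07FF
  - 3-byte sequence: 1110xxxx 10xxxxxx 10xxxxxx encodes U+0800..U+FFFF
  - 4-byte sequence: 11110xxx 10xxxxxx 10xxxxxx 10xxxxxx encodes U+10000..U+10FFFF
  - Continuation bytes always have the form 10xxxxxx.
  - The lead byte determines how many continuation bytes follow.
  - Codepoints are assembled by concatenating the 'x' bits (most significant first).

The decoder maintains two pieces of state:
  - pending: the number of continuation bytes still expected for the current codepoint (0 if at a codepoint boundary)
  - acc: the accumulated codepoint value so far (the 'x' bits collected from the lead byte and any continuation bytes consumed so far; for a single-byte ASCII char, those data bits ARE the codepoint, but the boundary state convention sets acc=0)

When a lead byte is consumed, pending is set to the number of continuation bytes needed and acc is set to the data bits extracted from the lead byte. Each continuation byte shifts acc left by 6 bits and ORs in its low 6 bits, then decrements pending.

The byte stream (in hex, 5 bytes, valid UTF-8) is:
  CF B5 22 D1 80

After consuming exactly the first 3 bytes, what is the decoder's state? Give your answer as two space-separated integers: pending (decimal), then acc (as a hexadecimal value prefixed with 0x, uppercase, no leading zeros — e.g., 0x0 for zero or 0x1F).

Answer: 0 0x0

Derivation:
Byte[0]=CF: 2-byte lead. pending=1, acc=0xF
Byte[1]=B5: continuation. acc=(acc<<6)|0x35=0x3F5, pending=0
Byte[2]=22: 1-byte. pending=0, acc=0x0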